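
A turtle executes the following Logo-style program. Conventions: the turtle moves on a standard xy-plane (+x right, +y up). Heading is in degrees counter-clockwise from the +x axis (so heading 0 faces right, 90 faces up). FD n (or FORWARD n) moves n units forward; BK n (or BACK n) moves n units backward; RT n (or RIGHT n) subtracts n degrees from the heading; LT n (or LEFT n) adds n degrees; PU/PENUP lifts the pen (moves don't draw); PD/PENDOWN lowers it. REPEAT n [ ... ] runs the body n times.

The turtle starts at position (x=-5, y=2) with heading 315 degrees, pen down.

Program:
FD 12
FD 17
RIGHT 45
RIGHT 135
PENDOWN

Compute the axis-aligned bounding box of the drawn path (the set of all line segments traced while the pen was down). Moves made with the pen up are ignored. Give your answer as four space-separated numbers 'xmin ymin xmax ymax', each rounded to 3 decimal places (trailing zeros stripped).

Executing turtle program step by step:
Start: pos=(-5,2), heading=315, pen down
FD 12: (-5,2) -> (3.485,-6.485) [heading=315, draw]
FD 17: (3.485,-6.485) -> (15.506,-18.506) [heading=315, draw]
RT 45: heading 315 -> 270
RT 135: heading 270 -> 135
PD: pen down
Final: pos=(15.506,-18.506), heading=135, 2 segment(s) drawn

Segment endpoints: x in {-5, 3.485, 15.506}, y in {-18.506, -6.485, 2}
xmin=-5, ymin=-18.506, xmax=15.506, ymax=2

Answer: -5 -18.506 15.506 2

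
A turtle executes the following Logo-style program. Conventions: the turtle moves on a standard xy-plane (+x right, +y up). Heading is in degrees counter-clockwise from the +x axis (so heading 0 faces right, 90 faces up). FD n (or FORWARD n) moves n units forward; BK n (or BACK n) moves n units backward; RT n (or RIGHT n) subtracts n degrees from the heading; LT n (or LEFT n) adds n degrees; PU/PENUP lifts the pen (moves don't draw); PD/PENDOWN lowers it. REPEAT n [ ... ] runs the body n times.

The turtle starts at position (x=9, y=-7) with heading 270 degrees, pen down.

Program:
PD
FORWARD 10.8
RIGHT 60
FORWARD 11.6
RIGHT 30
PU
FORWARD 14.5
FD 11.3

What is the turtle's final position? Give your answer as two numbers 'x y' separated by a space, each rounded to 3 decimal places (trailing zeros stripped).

Executing turtle program step by step:
Start: pos=(9,-7), heading=270, pen down
PD: pen down
FD 10.8: (9,-7) -> (9,-17.8) [heading=270, draw]
RT 60: heading 270 -> 210
FD 11.6: (9,-17.8) -> (-1.046,-23.6) [heading=210, draw]
RT 30: heading 210 -> 180
PU: pen up
FD 14.5: (-1.046,-23.6) -> (-15.546,-23.6) [heading=180, move]
FD 11.3: (-15.546,-23.6) -> (-26.846,-23.6) [heading=180, move]
Final: pos=(-26.846,-23.6), heading=180, 2 segment(s) drawn

Answer: -26.846 -23.6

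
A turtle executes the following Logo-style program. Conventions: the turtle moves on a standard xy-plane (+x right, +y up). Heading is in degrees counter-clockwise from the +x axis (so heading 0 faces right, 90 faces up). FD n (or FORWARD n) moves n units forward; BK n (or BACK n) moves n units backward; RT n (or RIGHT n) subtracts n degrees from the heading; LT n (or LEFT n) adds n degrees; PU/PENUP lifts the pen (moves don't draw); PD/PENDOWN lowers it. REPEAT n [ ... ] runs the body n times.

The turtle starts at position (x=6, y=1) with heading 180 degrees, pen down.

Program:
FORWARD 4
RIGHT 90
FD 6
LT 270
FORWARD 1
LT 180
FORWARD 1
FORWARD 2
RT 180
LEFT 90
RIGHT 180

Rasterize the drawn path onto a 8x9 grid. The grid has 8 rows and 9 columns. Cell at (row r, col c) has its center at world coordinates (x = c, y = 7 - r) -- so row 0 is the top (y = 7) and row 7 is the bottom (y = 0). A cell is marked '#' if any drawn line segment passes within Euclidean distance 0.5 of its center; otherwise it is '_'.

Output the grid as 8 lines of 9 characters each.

Answer: ####_____
__#______
__#______
__#______
__#______
__#______
__#####__
_________

Derivation:
Segment 0: (6,1) -> (2,1)
Segment 1: (2,1) -> (2,7)
Segment 2: (2,7) -> (3,7)
Segment 3: (3,7) -> (2,7)
Segment 4: (2,7) -> (0,7)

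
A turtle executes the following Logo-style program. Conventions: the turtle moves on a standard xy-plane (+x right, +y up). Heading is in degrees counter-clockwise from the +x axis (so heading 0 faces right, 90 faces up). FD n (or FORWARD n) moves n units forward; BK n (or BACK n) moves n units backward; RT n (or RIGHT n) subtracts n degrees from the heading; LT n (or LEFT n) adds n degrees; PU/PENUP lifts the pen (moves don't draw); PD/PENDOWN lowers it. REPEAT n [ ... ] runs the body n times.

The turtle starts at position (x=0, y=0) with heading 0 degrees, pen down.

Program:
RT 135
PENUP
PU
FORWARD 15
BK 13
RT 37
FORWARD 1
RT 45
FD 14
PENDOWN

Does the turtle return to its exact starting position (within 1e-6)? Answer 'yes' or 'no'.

Answer: no

Derivation:
Executing turtle program step by step:
Start: pos=(0,0), heading=0, pen down
RT 135: heading 0 -> 225
PU: pen up
PU: pen up
FD 15: (0,0) -> (-10.607,-10.607) [heading=225, move]
BK 13: (-10.607,-10.607) -> (-1.414,-1.414) [heading=225, move]
RT 37: heading 225 -> 188
FD 1: (-1.414,-1.414) -> (-2.404,-1.553) [heading=188, move]
RT 45: heading 188 -> 143
FD 14: (-2.404,-1.553) -> (-13.585,6.872) [heading=143, move]
PD: pen down
Final: pos=(-13.585,6.872), heading=143, 0 segment(s) drawn

Start position: (0, 0)
Final position: (-13.585, 6.872)
Distance = 15.225; >= 1e-6 -> NOT closed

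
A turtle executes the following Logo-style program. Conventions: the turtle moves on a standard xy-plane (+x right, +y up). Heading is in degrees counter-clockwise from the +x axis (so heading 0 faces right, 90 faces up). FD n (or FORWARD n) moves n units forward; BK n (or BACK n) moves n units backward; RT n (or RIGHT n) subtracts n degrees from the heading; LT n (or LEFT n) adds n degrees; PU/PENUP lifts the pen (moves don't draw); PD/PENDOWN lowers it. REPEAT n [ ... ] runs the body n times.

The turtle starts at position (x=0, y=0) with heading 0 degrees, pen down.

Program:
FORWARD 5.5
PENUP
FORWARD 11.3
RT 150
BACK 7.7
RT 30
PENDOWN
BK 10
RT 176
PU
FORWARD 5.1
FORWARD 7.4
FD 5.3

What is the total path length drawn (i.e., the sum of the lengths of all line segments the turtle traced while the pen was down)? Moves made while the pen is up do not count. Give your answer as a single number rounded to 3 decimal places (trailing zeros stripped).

Executing turtle program step by step:
Start: pos=(0,0), heading=0, pen down
FD 5.5: (0,0) -> (5.5,0) [heading=0, draw]
PU: pen up
FD 11.3: (5.5,0) -> (16.8,0) [heading=0, move]
RT 150: heading 0 -> 210
BK 7.7: (16.8,0) -> (23.468,3.85) [heading=210, move]
RT 30: heading 210 -> 180
PD: pen down
BK 10: (23.468,3.85) -> (33.468,3.85) [heading=180, draw]
RT 176: heading 180 -> 4
PU: pen up
FD 5.1: (33.468,3.85) -> (38.556,4.206) [heading=4, move]
FD 7.4: (38.556,4.206) -> (45.938,4.722) [heading=4, move]
FD 5.3: (45.938,4.722) -> (51.225,5.092) [heading=4, move]
Final: pos=(51.225,5.092), heading=4, 2 segment(s) drawn

Segment lengths:
  seg 1: (0,0) -> (5.5,0), length = 5.5
  seg 2: (23.468,3.85) -> (33.468,3.85), length = 10
Total = 15.5

Answer: 15.5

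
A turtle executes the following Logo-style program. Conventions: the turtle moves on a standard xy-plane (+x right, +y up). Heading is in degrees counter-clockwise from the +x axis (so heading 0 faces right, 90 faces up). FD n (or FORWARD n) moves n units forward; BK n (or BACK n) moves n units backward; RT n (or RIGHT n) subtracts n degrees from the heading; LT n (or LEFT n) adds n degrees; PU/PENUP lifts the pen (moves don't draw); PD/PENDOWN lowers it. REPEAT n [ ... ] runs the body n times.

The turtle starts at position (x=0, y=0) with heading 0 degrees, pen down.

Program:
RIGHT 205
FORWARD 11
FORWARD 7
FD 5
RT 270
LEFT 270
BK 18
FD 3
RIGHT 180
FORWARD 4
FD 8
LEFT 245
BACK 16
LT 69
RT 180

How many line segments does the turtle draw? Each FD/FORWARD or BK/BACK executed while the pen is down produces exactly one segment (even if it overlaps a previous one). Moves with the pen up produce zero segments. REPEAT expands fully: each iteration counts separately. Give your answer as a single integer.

Answer: 8

Derivation:
Executing turtle program step by step:
Start: pos=(0,0), heading=0, pen down
RT 205: heading 0 -> 155
FD 11: (0,0) -> (-9.969,4.649) [heading=155, draw]
FD 7: (-9.969,4.649) -> (-16.314,7.607) [heading=155, draw]
FD 5: (-16.314,7.607) -> (-20.845,9.72) [heading=155, draw]
RT 270: heading 155 -> 245
LT 270: heading 245 -> 155
BK 18: (-20.845,9.72) -> (-4.532,2.113) [heading=155, draw]
FD 3: (-4.532,2.113) -> (-7.25,3.381) [heading=155, draw]
RT 180: heading 155 -> 335
FD 4: (-7.25,3.381) -> (-3.625,1.69) [heading=335, draw]
FD 8: (-3.625,1.69) -> (3.625,-1.69) [heading=335, draw]
LT 245: heading 335 -> 220
BK 16: (3.625,-1.69) -> (15.882,8.594) [heading=220, draw]
LT 69: heading 220 -> 289
RT 180: heading 289 -> 109
Final: pos=(15.882,8.594), heading=109, 8 segment(s) drawn
Segments drawn: 8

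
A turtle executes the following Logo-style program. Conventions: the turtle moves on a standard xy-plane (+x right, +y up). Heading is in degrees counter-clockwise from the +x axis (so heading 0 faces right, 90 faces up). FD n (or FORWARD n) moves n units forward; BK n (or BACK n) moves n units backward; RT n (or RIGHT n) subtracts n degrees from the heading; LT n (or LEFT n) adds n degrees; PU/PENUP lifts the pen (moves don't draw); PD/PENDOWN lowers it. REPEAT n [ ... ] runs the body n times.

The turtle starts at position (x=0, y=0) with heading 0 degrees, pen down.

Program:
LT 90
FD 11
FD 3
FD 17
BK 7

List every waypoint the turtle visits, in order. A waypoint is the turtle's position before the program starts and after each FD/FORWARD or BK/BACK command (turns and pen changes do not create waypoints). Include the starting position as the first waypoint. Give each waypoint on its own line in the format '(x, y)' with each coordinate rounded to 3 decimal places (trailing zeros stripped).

Executing turtle program step by step:
Start: pos=(0,0), heading=0, pen down
LT 90: heading 0 -> 90
FD 11: (0,0) -> (0,11) [heading=90, draw]
FD 3: (0,11) -> (0,14) [heading=90, draw]
FD 17: (0,14) -> (0,31) [heading=90, draw]
BK 7: (0,31) -> (0,24) [heading=90, draw]
Final: pos=(0,24), heading=90, 4 segment(s) drawn
Waypoints (5 total):
(0, 0)
(0, 11)
(0, 14)
(0, 31)
(0, 24)

Answer: (0, 0)
(0, 11)
(0, 14)
(0, 31)
(0, 24)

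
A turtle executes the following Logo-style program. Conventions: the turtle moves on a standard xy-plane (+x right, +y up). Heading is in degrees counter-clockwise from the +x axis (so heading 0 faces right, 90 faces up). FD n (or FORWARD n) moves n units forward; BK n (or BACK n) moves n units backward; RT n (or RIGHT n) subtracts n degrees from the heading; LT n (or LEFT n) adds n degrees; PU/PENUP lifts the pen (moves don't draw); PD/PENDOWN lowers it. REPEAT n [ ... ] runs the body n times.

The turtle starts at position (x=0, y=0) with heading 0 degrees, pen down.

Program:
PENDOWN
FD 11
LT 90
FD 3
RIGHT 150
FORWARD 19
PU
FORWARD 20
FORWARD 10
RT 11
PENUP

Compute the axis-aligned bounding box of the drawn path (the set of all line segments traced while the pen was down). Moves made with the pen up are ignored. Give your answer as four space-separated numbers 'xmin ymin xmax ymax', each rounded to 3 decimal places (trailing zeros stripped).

Answer: 0 -13.454 20.5 3

Derivation:
Executing turtle program step by step:
Start: pos=(0,0), heading=0, pen down
PD: pen down
FD 11: (0,0) -> (11,0) [heading=0, draw]
LT 90: heading 0 -> 90
FD 3: (11,0) -> (11,3) [heading=90, draw]
RT 150: heading 90 -> 300
FD 19: (11,3) -> (20.5,-13.454) [heading=300, draw]
PU: pen up
FD 20: (20.5,-13.454) -> (30.5,-30.775) [heading=300, move]
FD 10: (30.5,-30.775) -> (35.5,-39.435) [heading=300, move]
RT 11: heading 300 -> 289
PU: pen up
Final: pos=(35.5,-39.435), heading=289, 3 segment(s) drawn

Segment endpoints: x in {0, 11, 20.5}, y in {-13.454, 0, 3}
xmin=0, ymin=-13.454, xmax=20.5, ymax=3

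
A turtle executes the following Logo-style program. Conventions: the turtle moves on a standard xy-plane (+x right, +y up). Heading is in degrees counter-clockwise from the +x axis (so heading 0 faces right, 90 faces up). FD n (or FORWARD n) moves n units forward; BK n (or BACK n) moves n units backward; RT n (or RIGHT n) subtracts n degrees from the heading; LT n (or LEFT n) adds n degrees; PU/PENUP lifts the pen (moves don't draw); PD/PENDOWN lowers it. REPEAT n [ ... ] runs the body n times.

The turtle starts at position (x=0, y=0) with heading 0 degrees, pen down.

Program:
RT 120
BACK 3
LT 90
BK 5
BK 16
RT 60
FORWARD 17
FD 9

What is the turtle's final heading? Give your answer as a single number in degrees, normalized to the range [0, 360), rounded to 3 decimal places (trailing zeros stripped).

Executing turtle program step by step:
Start: pos=(0,0), heading=0, pen down
RT 120: heading 0 -> 240
BK 3: (0,0) -> (1.5,2.598) [heading=240, draw]
LT 90: heading 240 -> 330
BK 5: (1.5,2.598) -> (-2.83,5.098) [heading=330, draw]
BK 16: (-2.83,5.098) -> (-16.687,13.098) [heading=330, draw]
RT 60: heading 330 -> 270
FD 17: (-16.687,13.098) -> (-16.687,-3.902) [heading=270, draw]
FD 9: (-16.687,-3.902) -> (-16.687,-12.902) [heading=270, draw]
Final: pos=(-16.687,-12.902), heading=270, 5 segment(s) drawn

Answer: 270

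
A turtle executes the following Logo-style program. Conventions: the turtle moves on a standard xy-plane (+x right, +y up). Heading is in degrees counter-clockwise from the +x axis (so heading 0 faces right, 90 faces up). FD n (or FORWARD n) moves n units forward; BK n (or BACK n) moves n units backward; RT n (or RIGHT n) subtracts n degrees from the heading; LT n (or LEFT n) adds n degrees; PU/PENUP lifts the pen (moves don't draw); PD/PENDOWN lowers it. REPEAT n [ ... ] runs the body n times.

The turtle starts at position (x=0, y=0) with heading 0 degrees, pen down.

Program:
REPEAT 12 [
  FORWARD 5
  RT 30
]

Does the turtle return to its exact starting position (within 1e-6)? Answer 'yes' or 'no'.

Answer: yes

Derivation:
Executing turtle program step by step:
Start: pos=(0,0), heading=0, pen down
REPEAT 12 [
  -- iteration 1/12 --
  FD 5: (0,0) -> (5,0) [heading=0, draw]
  RT 30: heading 0 -> 330
  -- iteration 2/12 --
  FD 5: (5,0) -> (9.33,-2.5) [heading=330, draw]
  RT 30: heading 330 -> 300
  -- iteration 3/12 --
  FD 5: (9.33,-2.5) -> (11.83,-6.83) [heading=300, draw]
  RT 30: heading 300 -> 270
  -- iteration 4/12 --
  FD 5: (11.83,-6.83) -> (11.83,-11.83) [heading=270, draw]
  RT 30: heading 270 -> 240
  -- iteration 5/12 --
  FD 5: (11.83,-11.83) -> (9.33,-16.16) [heading=240, draw]
  RT 30: heading 240 -> 210
  -- iteration 6/12 --
  FD 5: (9.33,-16.16) -> (5,-18.66) [heading=210, draw]
  RT 30: heading 210 -> 180
  -- iteration 7/12 --
  FD 5: (5,-18.66) -> (0,-18.66) [heading=180, draw]
  RT 30: heading 180 -> 150
  -- iteration 8/12 --
  FD 5: (0,-18.66) -> (-4.33,-16.16) [heading=150, draw]
  RT 30: heading 150 -> 120
  -- iteration 9/12 --
  FD 5: (-4.33,-16.16) -> (-6.83,-11.83) [heading=120, draw]
  RT 30: heading 120 -> 90
  -- iteration 10/12 --
  FD 5: (-6.83,-11.83) -> (-6.83,-6.83) [heading=90, draw]
  RT 30: heading 90 -> 60
  -- iteration 11/12 --
  FD 5: (-6.83,-6.83) -> (-4.33,-2.5) [heading=60, draw]
  RT 30: heading 60 -> 30
  -- iteration 12/12 --
  FD 5: (-4.33,-2.5) -> (0,0) [heading=30, draw]
  RT 30: heading 30 -> 0
]
Final: pos=(0,0), heading=0, 12 segment(s) drawn

Start position: (0, 0)
Final position: (0, 0)
Distance = 0; < 1e-6 -> CLOSED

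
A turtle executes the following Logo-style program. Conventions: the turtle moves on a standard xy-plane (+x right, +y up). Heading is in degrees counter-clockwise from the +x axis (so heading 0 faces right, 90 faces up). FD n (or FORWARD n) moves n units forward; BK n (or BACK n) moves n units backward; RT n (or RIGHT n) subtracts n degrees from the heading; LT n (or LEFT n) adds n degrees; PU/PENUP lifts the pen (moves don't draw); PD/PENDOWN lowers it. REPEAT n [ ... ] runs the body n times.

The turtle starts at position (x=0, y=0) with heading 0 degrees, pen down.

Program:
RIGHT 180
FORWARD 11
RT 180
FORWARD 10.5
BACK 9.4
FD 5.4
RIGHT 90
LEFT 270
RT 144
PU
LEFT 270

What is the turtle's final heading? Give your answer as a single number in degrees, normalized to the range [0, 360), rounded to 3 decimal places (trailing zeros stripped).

Executing turtle program step by step:
Start: pos=(0,0), heading=0, pen down
RT 180: heading 0 -> 180
FD 11: (0,0) -> (-11,0) [heading=180, draw]
RT 180: heading 180 -> 0
FD 10.5: (-11,0) -> (-0.5,0) [heading=0, draw]
BK 9.4: (-0.5,0) -> (-9.9,0) [heading=0, draw]
FD 5.4: (-9.9,0) -> (-4.5,0) [heading=0, draw]
RT 90: heading 0 -> 270
LT 270: heading 270 -> 180
RT 144: heading 180 -> 36
PU: pen up
LT 270: heading 36 -> 306
Final: pos=(-4.5,0), heading=306, 4 segment(s) drawn

Answer: 306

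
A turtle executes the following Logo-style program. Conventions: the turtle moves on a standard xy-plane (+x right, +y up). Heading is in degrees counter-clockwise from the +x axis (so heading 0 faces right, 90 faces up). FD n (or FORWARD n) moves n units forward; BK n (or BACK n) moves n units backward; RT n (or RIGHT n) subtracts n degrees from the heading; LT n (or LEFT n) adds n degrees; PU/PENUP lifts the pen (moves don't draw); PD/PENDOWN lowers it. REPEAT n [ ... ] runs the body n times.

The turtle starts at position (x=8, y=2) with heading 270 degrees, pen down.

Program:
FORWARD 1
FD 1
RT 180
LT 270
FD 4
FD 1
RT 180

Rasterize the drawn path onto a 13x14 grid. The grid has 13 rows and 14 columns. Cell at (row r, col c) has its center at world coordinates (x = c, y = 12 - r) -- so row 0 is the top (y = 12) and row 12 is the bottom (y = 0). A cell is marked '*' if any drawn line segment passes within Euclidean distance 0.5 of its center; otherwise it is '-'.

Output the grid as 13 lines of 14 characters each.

Answer: --------------
--------------
--------------
--------------
--------------
--------------
--------------
--------------
--------------
--------------
--------*-----
--------*-----
--------******

Derivation:
Segment 0: (8,2) -> (8,1)
Segment 1: (8,1) -> (8,0)
Segment 2: (8,0) -> (12,-0)
Segment 3: (12,-0) -> (13,-0)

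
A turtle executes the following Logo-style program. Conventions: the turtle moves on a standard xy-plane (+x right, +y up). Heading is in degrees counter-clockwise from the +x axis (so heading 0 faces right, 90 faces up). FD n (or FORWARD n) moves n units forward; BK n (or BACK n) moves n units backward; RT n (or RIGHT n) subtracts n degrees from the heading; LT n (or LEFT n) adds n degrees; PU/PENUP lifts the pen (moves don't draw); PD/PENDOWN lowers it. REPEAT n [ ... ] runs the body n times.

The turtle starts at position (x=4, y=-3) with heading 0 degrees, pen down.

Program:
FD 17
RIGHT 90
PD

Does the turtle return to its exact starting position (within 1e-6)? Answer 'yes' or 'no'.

Answer: no

Derivation:
Executing turtle program step by step:
Start: pos=(4,-3), heading=0, pen down
FD 17: (4,-3) -> (21,-3) [heading=0, draw]
RT 90: heading 0 -> 270
PD: pen down
Final: pos=(21,-3), heading=270, 1 segment(s) drawn

Start position: (4, -3)
Final position: (21, -3)
Distance = 17; >= 1e-6 -> NOT closed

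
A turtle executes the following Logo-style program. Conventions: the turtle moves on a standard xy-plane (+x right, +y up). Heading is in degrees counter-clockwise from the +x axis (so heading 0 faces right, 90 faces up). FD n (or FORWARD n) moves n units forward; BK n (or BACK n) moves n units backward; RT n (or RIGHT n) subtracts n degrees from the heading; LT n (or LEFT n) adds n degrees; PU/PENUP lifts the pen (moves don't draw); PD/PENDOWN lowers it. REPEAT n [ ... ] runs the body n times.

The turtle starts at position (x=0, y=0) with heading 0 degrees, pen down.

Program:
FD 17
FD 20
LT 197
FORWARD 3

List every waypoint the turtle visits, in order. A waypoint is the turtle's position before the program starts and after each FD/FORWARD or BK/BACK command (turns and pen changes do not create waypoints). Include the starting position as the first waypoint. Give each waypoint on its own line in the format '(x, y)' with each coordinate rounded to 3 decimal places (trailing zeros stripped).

Executing turtle program step by step:
Start: pos=(0,0), heading=0, pen down
FD 17: (0,0) -> (17,0) [heading=0, draw]
FD 20: (17,0) -> (37,0) [heading=0, draw]
LT 197: heading 0 -> 197
FD 3: (37,0) -> (34.131,-0.877) [heading=197, draw]
Final: pos=(34.131,-0.877), heading=197, 3 segment(s) drawn
Waypoints (4 total):
(0, 0)
(17, 0)
(37, 0)
(34.131, -0.877)

Answer: (0, 0)
(17, 0)
(37, 0)
(34.131, -0.877)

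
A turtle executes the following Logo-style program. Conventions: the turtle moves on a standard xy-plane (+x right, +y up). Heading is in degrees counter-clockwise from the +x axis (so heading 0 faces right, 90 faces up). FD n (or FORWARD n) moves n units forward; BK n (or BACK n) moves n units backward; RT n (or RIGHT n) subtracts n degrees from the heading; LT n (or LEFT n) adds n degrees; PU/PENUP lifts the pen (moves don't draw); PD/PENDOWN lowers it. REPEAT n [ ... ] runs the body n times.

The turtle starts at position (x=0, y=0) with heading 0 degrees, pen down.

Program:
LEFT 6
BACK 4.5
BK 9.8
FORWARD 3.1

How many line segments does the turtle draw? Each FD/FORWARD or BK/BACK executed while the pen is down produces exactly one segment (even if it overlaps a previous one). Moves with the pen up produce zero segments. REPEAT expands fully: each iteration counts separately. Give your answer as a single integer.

Executing turtle program step by step:
Start: pos=(0,0), heading=0, pen down
LT 6: heading 0 -> 6
BK 4.5: (0,0) -> (-4.475,-0.47) [heading=6, draw]
BK 9.8: (-4.475,-0.47) -> (-14.222,-1.495) [heading=6, draw]
FD 3.1: (-14.222,-1.495) -> (-11.139,-1.171) [heading=6, draw]
Final: pos=(-11.139,-1.171), heading=6, 3 segment(s) drawn
Segments drawn: 3

Answer: 3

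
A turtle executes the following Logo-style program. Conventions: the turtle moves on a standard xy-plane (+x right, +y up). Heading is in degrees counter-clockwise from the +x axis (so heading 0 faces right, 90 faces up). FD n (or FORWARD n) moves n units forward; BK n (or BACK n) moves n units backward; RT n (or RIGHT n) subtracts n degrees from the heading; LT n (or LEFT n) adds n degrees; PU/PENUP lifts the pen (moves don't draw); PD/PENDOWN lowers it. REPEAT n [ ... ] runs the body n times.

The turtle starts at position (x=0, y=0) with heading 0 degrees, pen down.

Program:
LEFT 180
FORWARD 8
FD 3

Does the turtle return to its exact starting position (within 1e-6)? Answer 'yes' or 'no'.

Executing turtle program step by step:
Start: pos=(0,0), heading=0, pen down
LT 180: heading 0 -> 180
FD 8: (0,0) -> (-8,0) [heading=180, draw]
FD 3: (-8,0) -> (-11,0) [heading=180, draw]
Final: pos=(-11,0), heading=180, 2 segment(s) drawn

Start position: (0, 0)
Final position: (-11, 0)
Distance = 11; >= 1e-6 -> NOT closed

Answer: no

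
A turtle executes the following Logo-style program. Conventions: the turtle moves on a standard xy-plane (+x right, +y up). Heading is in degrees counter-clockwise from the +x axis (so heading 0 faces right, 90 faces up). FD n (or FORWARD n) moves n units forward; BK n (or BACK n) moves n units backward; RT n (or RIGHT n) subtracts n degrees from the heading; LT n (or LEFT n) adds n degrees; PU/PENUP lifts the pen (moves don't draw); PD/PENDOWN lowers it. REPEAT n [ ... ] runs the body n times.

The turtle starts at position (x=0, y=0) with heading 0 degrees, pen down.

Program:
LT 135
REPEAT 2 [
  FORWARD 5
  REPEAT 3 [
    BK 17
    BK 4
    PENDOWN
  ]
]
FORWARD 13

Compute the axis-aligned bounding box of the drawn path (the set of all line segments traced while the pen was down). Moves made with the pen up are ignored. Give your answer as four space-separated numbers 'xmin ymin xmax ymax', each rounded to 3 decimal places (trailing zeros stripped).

Executing turtle program step by step:
Start: pos=(0,0), heading=0, pen down
LT 135: heading 0 -> 135
REPEAT 2 [
  -- iteration 1/2 --
  FD 5: (0,0) -> (-3.536,3.536) [heading=135, draw]
  REPEAT 3 [
    -- iteration 1/3 --
    BK 17: (-3.536,3.536) -> (8.485,-8.485) [heading=135, draw]
    BK 4: (8.485,-8.485) -> (11.314,-11.314) [heading=135, draw]
    PD: pen down
    -- iteration 2/3 --
    BK 17: (11.314,-11.314) -> (23.335,-23.335) [heading=135, draw]
    BK 4: (23.335,-23.335) -> (26.163,-26.163) [heading=135, draw]
    PD: pen down
    -- iteration 3/3 --
    BK 17: (26.163,-26.163) -> (38.184,-38.184) [heading=135, draw]
    BK 4: (38.184,-38.184) -> (41.012,-41.012) [heading=135, draw]
    PD: pen down
  ]
  -- iteration 2/2 --
  FD 5: (41.012,-41.012) -> (37.477,-37.477) [heading=135, draw]
  REPEAT 3 [
    -- iteration 1/3 --
    BK 17: (37.477,-37.477) -> (49.497,-49.497) [heading=135, draw]
    BK 4: (49.497,-49.497) -> (52.326,-52.326) [heading=135, draw]
    PD: pen down
    -- iteration 2/3 --
    BK 17: (52.326,-52.326) -> (64.347,-64.347) [heading=135, draw]
    BK 4: (64.347,-64.347) -> (67.175,-67.175) [heading=135, draw]
    PD: pen down
    -- iteration 3/3 --
    BK 17: (67.175,-67.175) -> (79.196,-79.196) [heading=135, draw]
    BK 4: (79.196,-79.196) -> (82.024,-82.024) [heading=135, draw]
    PD: pen down
  ]
]
FD 13: (82.024,-82.024) -> (72.832,-72.832) [heading=135, draw]
Final: pos=(72.832,-72.832), heading=135, 15 segment(s) drawn

Segment endpoints: x in {-3.536, 0, 8.485, 11.314, 23.335, 26.163, 37.477, 38.184, 41.012, 49.497, 52.326, 64.347, 67.175, 72.832, 79.196, 82.024}, y in {-82.024, -79.196, -72.832, -67.175, -64.347, -52.326, -49.497, -41.012, -38.184, -37.477, -26.163, -23.335, -11.314, -8.485, 0, 3.536}
xmin=-3.536, ymin=-82.024, xmax=82.024, ymax=3.536

Answer: -3.536 -82.024 82.024 3.536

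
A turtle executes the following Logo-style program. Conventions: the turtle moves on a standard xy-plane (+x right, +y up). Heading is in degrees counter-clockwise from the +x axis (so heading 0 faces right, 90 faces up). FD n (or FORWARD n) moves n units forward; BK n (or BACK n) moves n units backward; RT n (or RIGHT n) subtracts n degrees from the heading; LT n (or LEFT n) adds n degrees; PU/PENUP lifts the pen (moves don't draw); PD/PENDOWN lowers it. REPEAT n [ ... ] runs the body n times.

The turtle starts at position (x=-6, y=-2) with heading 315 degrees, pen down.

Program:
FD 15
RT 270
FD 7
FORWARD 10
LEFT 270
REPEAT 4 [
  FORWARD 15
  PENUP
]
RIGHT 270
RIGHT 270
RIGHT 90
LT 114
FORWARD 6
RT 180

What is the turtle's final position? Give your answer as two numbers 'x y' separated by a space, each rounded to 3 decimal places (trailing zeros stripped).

Executing turtle program step by step:
Start: pos=(-6,-2), heading=315, pen down
FD 15: (-6,-2) -> (4.607,-12.607) [heading=315, draw]
RT 270: heading 315 -> 45
FD 7: (4.607,-12.607) -> (9.556,-7.657) [heading=45, draw]
FD 10: (9.556,-7.657) -> (16.627,-0.586) [heading=45, draw]
LT 270: heading 45 -> 315
REPEAT 4 [
  -- iteration 1/4 --
  FD 15: (16.627,-0.586) -> (27.234,-11.192) [heading=315, draw]
  PU: pen up
  -- iteration 2/4 --
  FD 15: (27.234,-11.192) -> (37.841,-21.799) [heading=315, move]
  PU: pen up
  -- iteration 3/4 --
  FD 15: (37.841,-21.799) -> (48.447,-32.406) [heading=315, move]
  PU: pen up
  -- iteration 4/4 --
  FD 15: (48.447,-32.406) -> (59.054,-43.012) [heading=315, move]
  PU: pen up
]
RT 270: heading 315 -> 45
RT 270: heading 45 -> 135
RT 90: heading 135 -> 45
LT 114: heading 45 -> 159
FD 6: (59.054,-43.012) -> (53.452,-40.862) [heading=159, move]
RT 180: heading 159 -> 339
Final: pos=(53.452,-40.862), heading=339, 4 segment(s) drawn

Answer: 53.452 -40.862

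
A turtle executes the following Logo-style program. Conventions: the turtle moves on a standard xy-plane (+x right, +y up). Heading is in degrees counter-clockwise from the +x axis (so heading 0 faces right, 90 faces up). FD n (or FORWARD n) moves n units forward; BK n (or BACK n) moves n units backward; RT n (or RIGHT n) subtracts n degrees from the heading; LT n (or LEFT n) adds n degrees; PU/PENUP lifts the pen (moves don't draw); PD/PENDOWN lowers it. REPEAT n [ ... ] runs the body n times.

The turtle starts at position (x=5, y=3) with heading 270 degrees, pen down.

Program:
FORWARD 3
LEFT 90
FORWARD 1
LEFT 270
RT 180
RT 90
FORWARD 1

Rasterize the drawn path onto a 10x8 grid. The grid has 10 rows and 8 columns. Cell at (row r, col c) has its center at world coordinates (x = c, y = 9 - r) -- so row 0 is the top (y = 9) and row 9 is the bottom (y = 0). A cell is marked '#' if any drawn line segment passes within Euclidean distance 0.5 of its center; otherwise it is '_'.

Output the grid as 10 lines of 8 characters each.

Answer: ________
________
________
________
________
________
_____#__
_____#__
_____#__
_____###

Derivation:
Segment 0: (5,3) -> (5,0)
Segment 1: (5,0) -> (6,-0)
Segment 2: (6,-0) -> (7,-0)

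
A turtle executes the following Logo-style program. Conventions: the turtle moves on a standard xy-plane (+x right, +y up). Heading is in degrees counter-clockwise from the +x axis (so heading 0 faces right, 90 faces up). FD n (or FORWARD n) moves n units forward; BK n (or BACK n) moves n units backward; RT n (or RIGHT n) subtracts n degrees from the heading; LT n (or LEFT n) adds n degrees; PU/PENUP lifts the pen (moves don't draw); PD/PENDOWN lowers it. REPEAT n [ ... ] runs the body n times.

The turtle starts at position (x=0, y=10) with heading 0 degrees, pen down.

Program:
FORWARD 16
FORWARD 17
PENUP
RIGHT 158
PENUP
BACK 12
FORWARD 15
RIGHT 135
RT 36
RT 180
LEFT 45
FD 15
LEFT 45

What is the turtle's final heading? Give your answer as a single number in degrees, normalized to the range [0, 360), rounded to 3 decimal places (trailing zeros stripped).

Answer: 301

Derivation:
Executing turtle program step by step:
Start: pos=(0,10), heading=0, pen down
FD 16: (0,10) -> (16,10) [heading=0, draw]
FD 17: (16,10) -> (33,10) [heading=0, draw]
PU: pen up
RT 158: heading 0 -> 202
PU: pen up
BK 12: (33,10) -> (44.126,14.495) [heading=202, move]
FD 15: (44.126,14.495) -> (30.218,8.876) [heading=202, move]
RT 135: heading 202 -> 67
RT 36: heading 67 -> 31
RT 180: heading 31 -> 211
LT 45: heading 211 -> 256
FD 15: (30.218,8.876) -> (26.59,-5.678) [heading=256, move]
LT 45: heading 256 -> 301
Final: pos=(26.59,-5.678), heading=301, 2 segment(s) drawn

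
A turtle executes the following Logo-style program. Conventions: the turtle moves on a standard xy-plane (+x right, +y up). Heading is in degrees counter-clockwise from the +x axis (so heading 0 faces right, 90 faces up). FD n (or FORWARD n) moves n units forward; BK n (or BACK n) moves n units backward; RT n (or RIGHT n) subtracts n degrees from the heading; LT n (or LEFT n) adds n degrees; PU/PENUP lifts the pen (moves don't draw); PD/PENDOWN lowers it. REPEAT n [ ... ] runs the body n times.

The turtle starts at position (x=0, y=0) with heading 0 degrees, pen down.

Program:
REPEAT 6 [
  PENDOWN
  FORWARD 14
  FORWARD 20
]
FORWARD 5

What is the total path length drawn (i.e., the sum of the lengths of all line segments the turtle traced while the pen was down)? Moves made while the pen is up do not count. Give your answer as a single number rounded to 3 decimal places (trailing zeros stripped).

Executing turtle program step by step:
Start: pos=(0,0), heading=0, pen down
REPEAT 6 [
  -- iteration 1/6 --
  PD: pen down
  FD 14: (0,0) -> (14,0) [heading=0, draw]
  FD 20: (14,0) -> (34,0) [heading=0, draw]
  -- iteration 2/6 --
  PD: pen down
  FD 14: (34,0) -> (48,0) [heading=0, draw]
  FD 20: (48,0) -> (68,0) [heading=0, draw]
  -- iteration 3/6 --
  PD: pen down
  FD 14: (68,0) -> (82,0) [heading=0, draw]
  FD 20: (82,0) -> (102,0) [heading=0, draw]
  -- iteration 4/6 --
  PD: pen down
  FD 14: (102,0) -> (116,0) [heading=0, draw]
  FD 20: (116,0) -> (136,0) [heading=0, draw]
  -- iteration 5/6 --
  PD: pen down
  FD 14: (136,0) -> (150,0) [heading=0, draw]
  FD 20: (150,0) -> (170,0) [heading=0, draw]
  -- iteration 6/6 --
  PD: pen down
  FD 14: (170,0) -> (184,0) [heading=0, draw]
  FD 20: (184,0) -> (204,0) [heading=0, draw]
]
FD 5: (204,0) -> (209,0) [heading=0, draw]
Final: pos=(209,0), heading=0, 13 segment(s) drawn

Segment lengths:
  seg 1: (0,0) -> (14,0), length = 14
  seg 2: (14,0) -> (34,0), length = 20
  seg 3: (34,0) -> (48,0), length = 14
  seg 4: (48,0) -> (68,0), length = 20
  seg 5: (68,0) -> (82,0), length = 14
  seg 6: (82,0) -> (102,0), length = 20
  seg 7: (102,0) -> (116,0), length = 14
  seg 8: (116,0) -> (136,0), length = 20
  seg 9: (136,0) -> (150,0), length = 14
  seg 10: (150,0) -> (170,0), length = 20
  seg 11: (170,0) -> (184,0), length = 14
  seg 12: (184,0) -> (204,0), length = 20
  seg 13: (204,0) -> (209,0), length = 5
Total = 209

Answer: 209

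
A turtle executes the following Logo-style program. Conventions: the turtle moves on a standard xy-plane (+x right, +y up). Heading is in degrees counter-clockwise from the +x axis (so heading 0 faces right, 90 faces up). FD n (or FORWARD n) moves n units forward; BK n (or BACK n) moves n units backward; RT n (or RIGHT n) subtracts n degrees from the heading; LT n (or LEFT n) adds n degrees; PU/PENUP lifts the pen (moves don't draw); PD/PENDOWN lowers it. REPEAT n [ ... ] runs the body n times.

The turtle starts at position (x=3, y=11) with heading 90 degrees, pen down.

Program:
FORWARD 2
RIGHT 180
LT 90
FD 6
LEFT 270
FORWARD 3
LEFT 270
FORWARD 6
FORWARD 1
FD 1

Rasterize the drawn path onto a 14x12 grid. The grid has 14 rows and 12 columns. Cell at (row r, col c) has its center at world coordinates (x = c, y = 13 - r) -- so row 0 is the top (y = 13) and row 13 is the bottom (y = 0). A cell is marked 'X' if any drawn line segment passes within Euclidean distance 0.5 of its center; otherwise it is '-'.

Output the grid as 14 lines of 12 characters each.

Segment 0: (3,11) -> (3,13)
Segment 1: (3,13) -> (9,13)
Segment 2: (9,13) -> (9,10)
Segment 3: (9,10) -> (3,10)
Segment 4: (3,10) -> (2,10)
Segment 5: (2,10) -> (1,10)

Answer: ---XXXXXXX--
---X-----X--
---X-----X--
-XXXXXXXXX--
------------
------------
------------
------------
------------
------------
------------
------------
------------
------------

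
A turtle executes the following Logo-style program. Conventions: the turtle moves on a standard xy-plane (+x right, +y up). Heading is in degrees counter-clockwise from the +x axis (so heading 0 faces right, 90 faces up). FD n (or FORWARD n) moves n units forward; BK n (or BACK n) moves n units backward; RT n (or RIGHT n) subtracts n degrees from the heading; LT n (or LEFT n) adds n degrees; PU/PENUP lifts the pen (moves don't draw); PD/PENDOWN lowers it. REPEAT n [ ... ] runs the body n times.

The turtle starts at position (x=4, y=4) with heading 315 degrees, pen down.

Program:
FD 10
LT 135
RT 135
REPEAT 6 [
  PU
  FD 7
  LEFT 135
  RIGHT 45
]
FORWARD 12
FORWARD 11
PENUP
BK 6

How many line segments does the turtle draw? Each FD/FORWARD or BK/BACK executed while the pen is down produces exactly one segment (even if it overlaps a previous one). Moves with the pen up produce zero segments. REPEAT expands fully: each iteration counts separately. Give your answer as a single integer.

Answer: 1

Derivation:
Executing turtle program step by step:
Start: pos=(4,4), heading=315, pen down
FD 10: (4,4) -> (11.071,-3.071) [heading=315, draw]
LT 135: heading 315 -> 90
RT 135: heading 90 -> 315
REPEAT 6 [
  -- iteration 1/6 --
  PU: pen up
  FD 7: (11.071,-3.071) -> (16.021,-8.021) [heading=315, move]
  LT 135: heading 315 -> 90
  RT 45: heading 90 -> 45
  -- iteration 2/6 --
  PU: pen up
  FD 7: (16.021,-8.021) -> (20.971,-3.071) [heading=45, move]
  LT 135: heading 45 -> 180
  RT 45: heading 180 -> 135
  -- iteration 3/6 --
  PU: pen up
  FD 7: (20.971,-3.071) -> (16.021,1.879) [heading=135, move]
  LT 135: heading 135 -> 270
  RT 45: heading 270 -> 225
  -- iteration 4/6 --
  PU: pen up
  FD 7: (16.021,1.879) -> (11.071,-3.071) [heading=225, move]
  LT 135: heading 225 -> 0
  RT 45: heading 0 -> 315
  -- iteration 5/6 --
  PU: pen up
  FD 7: (11.071,-3.071) -> (16.021,-8.021) [heading=315, move]
  LT 135: heading 315 -> 90
  RT 45: heading 90 -> 45
  -- iteration 6/6 --
  PU: pen up
  FD 7: (16.021,-8.021) -> (20.971,-3.071) [heading=45, move]
  LT 135: heading 45 -> 180
  RT 45: heading 180 -> 135
]
FD 12: (20.971,-3.071) -> (12.485,5.414) [heading=135, move]
FD 11: (12.485,5.414) -> (4.707,13.192) [heading=135, move]
PU: pen up
BK 6: (4.707,13.192) -> (8.95,8.95) [heading=135, move]
Final: pos=(8.95,8.95), heading=135, 1 segment(s) drawn
Segments drawn: 1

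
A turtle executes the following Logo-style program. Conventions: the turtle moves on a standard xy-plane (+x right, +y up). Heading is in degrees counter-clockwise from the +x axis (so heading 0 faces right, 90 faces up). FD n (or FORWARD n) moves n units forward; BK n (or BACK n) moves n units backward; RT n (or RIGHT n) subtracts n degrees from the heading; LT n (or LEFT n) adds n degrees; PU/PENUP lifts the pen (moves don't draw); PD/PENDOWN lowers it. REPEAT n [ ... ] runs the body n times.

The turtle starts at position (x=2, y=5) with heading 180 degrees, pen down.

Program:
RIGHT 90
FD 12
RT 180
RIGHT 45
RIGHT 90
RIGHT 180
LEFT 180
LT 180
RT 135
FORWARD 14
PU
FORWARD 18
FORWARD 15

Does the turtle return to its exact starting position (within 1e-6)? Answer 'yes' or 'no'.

Answer: no

Derivation:
Executing turtle program step by step:
Start: pos=(2,5), heading=180, pen down
RT 90: heading 180 -> 90
FD 12: (2,5) -> (2,17) [heading=90, draw]
RT 180: heading 90 -> 270
RT 45: heading 270 -> 225
RT 90: heading 225 -> 135
RT 180: heading 135 -> 315
LT 180: heading 315 -> 135
LT 180: heading 135 -> 315
RT 135: heading 315 -> 180
FD 14: (2,17) -> (-12,17) [heading=180, draw]
PU: pen up
FD 18: (-12,17) -> (-30,17) [heading=180, move]
FD 15: (-30,17) -> (-45,17) [heading=180, move]
Final: pos=(-45,17), heading=180, 2 segment(s) drawn

Start position: (2, 5)
Final position: (-45, 17)
Distance = 48.508; >= 1e-6 -> NOT closed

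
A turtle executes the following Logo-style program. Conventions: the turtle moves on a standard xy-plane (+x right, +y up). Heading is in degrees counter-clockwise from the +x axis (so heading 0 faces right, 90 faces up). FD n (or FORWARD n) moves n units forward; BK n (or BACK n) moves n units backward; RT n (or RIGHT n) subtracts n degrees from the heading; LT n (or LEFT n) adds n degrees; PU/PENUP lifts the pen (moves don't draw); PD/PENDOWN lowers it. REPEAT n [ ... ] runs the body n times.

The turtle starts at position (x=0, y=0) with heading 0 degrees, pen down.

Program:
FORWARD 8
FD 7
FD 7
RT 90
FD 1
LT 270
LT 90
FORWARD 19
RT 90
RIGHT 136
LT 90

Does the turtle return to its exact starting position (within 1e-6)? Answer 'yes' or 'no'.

Answer: no

Derivation:
Executing turtle program step by step:
Start: pos=(0,0), heading=0, pen down
FD 8: (0,0) -> (8,0) [heading=0, draw]
FD 7: (8,0) -> (15,0) [heading=0, draw]
FD 7: (15,0) -> (22,0) [heading=0, draw]
RT 90: heading 0 -> 270
FD 1: (22,0) -> (22,-1) [heading=270, draw]
LT 270: heading 270 -> 180
LT 90: heading 180 -> 270
FD 19: (22,-1) -> (22,-20) [heading=270, draw]
RT 90: heading 270 -> 180
RT 136: heading 180 -> 44
LT 90: heading 44 -> 134
Final: pos=(22,-20), heading=134, 5 segment(s) drawn

Start position: (0, 0)
Final position: (22, -20)
Distance = 29.732; >= 1e-6 -> NOT closed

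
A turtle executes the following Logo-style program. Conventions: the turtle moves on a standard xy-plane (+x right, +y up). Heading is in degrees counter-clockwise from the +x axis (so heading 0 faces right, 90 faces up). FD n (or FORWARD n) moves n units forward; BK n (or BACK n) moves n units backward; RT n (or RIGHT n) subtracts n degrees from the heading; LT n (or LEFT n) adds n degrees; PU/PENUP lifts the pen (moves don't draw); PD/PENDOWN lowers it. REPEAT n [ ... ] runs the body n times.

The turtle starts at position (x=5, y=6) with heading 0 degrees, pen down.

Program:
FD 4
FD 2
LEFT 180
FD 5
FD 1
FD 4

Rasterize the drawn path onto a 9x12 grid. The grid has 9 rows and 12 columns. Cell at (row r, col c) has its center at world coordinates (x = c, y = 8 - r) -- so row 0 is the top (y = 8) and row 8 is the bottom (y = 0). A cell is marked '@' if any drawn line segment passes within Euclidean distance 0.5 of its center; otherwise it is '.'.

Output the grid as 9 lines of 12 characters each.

Answer: ............
............
.@@@@@@@@@@@
............
............
............
............
............
............

Derivation:
Segment 0: (5,6) -> (9,6)
Segment 1: (9,6) -> (11,6)
Segment 2: (11,6) -> (6,6)
Segment 3: (6,6) -> (5,6)
Segment 4: (5,6) -> (1,6)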